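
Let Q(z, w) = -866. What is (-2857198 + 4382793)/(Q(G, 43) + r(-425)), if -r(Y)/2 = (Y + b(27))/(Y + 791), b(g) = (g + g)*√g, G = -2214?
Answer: -44125850575905/24980672077 + 45227789370*√3/24980672077 ≈ -1763.3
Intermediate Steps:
b(g) = 2*g^(3/2) (b(g) = (2*g)*√g = 2*g^(3/2))
r(Y) = -2*(Y + 162*√3)/(791 + Y) (r(Y) = -2*(Y + 2*27^(3/2))/(Y + 791) = -2*(Y + 2*(81*√3))/(791 + Y) = -2*(Y + 162*√3)/(791 + Y))
(-2857198 + 4382793)/(Q(G, 43) + r(-425)) = (-2857198 + 4382793)/(-866 + 2*(-1*(-425) - 162*√3)/(791 - 425)) = 1525595/(-866 + 2*(425 - 162*√3)/366) = 1525595/(-866 + 2*(1/366)*(425 - 162*√3)) = 1525595/(-866 + (425/183 - 54*√3/61)) = 1525595/(-158053/183 - 54*√3/61)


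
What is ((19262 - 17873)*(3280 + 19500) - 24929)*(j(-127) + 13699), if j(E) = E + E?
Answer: 425083721495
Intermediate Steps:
j(E) = 2*E
((19262 - 17873)*(3280 + 19500) - 24929)*(j(-127) + 13699) = ((19262 - 17873)*(3280 + 19500) - 24929)*(2*(-127) + 13699) = (1389*22780 - 24929)*(-254 + 13699) = (31641420 - 24929)*13445 = 31616491*13445 = 425083721495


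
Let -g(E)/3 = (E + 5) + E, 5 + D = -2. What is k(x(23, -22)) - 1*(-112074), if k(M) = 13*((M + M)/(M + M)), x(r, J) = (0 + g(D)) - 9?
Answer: 112087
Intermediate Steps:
D = -7 (D = -5 - 2 = -7)
g(E) = -15 - 6*E (g(E) = -3*((E + 5) + E) = -3*((5 + E) + E) = -3*(5 + 2*E) = -15 - 6*E)
x(r, J) = 18 (x(r, J) = (0 + (-15 - 6*(-7))) - 9 = (0 + (-15 + 42)) - 9 = (0 + 27) - 9 = 27 - 9 = 18)
k(M) = 13 (k(M) = 13*((2*M)/((2*M))) = 13*((2*M)*(1/(2*M))) = 13*1 = 13)
k(x(23, -22)) - 1*(-112074) = 13 - 1*(-112074) = 13 + 112074 = 112087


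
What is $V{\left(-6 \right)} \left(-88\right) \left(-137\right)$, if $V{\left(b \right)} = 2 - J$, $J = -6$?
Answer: $96448$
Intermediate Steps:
$V{\left(b \right)} = 8$ ($V{\left(b \right)} = 2 - -6 = 2 + 6 = 8$)
$V{\left(-6 \right)} \left(-88\right) \left(-137\right) = 8 \left(-88\right) \left(-137\right) = \left(-704\right) \left(-137\right) = 96448$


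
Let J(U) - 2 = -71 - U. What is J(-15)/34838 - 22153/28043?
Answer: -386640268/488481017 ≈ -0.79152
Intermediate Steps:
J(U) = -69 - U (J(U) = 2 + (-71 - U) = -69 - U)
J(-15)/34838 - 22153/28043 = (-69 - 1*(-15))/34838 - 22153/28043 = (-69 + 15)*(1/34838) - 22153*1/28043 = -54*1/34838 - 22153/28043 = -27/17419 - 22153/28043 = -386640268/488481017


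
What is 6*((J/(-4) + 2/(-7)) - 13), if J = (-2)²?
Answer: -600/7 ≈ -85.714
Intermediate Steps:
J = 4
6*((J/(-4) + 2/(-7)) - 13) = 6*((4/(-4) + 2/(-7)) - 13) = 6*((4*(-¼) + 2*(-⅐)) - 13) = 6*((-1 - 2/7) - 13) = 6*(-9/7 - 13) = 6*(-100/7) = -600/7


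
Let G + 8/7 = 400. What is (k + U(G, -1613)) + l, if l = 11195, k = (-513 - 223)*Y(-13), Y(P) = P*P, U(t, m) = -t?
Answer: -795115/7 ≈ -1.1359e+5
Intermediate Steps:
G = 2792/7 (G = -8/7 + 400 = 2792/7 ≈ 398.86)
Y(P) = P**2
k = -124384 (k = (-513 - 223)*(-13)**2 = -736*169 = -124384)
(k + U(G, -1613)) + l = (-124384 - 1*2792/7) + 11195 = (-124384 - 2792/7) + 11195 = -873480/7 + 11195 = -795115/7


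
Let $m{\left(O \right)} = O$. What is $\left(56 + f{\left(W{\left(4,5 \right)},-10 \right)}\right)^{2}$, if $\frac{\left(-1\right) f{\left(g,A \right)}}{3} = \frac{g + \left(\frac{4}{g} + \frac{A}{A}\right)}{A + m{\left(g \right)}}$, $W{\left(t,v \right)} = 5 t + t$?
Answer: $\frac{2007889}{784} \approx 2561.1$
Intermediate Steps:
$W{\left(t,v \right)} = 6 t$
$f{\left(g,A \right)} = - \frac{3 \left(1 + g + \frac{4}{g}\right)}{A + g}$ ($f{\left(g,A \right)} = - 3 \frac{g + \left(\frac{4}{g} + \frac{A}{A}\right)}{A + g} = - 3 \frac{g + \left(\frac{4}{g} + 1\right)}{A + g} = - 3 \frac{g + \left(1 + \frac{4}{g}\right)}{A + g} = - 3 \frac{1 + g + \frac{4}{g}}{A + g} = - \frac{3 \left(1 + g + \frac{4}{g}\right)}{A + g}$)
$\left(56 + f{\left(W{\left(4,5 \right)},-10 \right)}\right)^{2} = \left(56 + \frac{3 \left(-4 - 6 \cdot 4 - \left(6 \cdot 4\right)^{2}\right)}{6 \cdot 4 \left(-10 + 6 \cdot 4\right)}\right)^{2} = \left(56 + \frac{3 \left(-4 - 24 - 24^{2}\right)}{24 \left(-10 + 24\right)}\right)^{2} = \left(56 + 3 \cdot \frac{1}{24} \cdot \frac{1}{14} \left(-4 - 24 - 576\right)\right)^{2} = \left(56 + 3 \cdot \frac{1}{24} \cdot \frac{1}{14} \left(-604\right)\right)^{2} = \left(56 - \frac{151}{28}\right)^{2} = \left(\frac{1417}{28}\right)^{2} = \frac{2007889}{784}$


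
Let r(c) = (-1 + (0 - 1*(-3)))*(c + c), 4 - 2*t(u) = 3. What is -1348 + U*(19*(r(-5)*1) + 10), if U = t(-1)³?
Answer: -5577/4 ≈ -1394.3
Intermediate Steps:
t(u) = ½ (t(u) = 2 - ½*3 = 2 - 3/2 = ½)
r(c) = 4*c (r(c) = (-1 + (0 + 3))*(2*c) = (-1 + 3)*(2*c) = 2*(2*c) = 4*c)
U = ⅛ (U = (½)³ = ⅛ ≈ 0.12500)
-1348 + U*(19*(r(-5)*1) + 10) = -1348 + (19*((4*(-5))*1) + 10)/8 = -1348 + (19*(-20*1) + 10)/8 = -1348 + (19*(-20) + 10)/8 = -1348 + (-380 + 10)/8 = -1348 + (⅛)*(-370) = -1348 - 185/4 = -5577/4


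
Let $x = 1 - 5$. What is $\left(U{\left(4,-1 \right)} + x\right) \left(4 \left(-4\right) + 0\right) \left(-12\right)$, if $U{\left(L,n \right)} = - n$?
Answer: $-576$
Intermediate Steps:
$x = -4$
$\left(U{\left(4,-1 \right)} + x\right) \left(4 \left(-4\right) + 0\right) \left(-12\right) = \left(\left(-1\right) \left(-1\right) - 4\right) \left(4 \left(-4\right) + 0\right) \left(-12\right) = \left(1 - 4\right) \left(-16 + 0\right) \left(-12\right) = \left(-3\right) \left(-16\right) \left(-12\right) = 48 \left(-12\right) = -576$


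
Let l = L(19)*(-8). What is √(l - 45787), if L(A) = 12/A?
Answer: I*√16530931/19 ≈ 213.99*I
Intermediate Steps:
l = -96/19 (l = (12/19)*(-8) = -96/19 ≈ -5.0526)
√(l - 45787) = √(-96/19 - 45787) = √(-870049/19) = I*√16530931/19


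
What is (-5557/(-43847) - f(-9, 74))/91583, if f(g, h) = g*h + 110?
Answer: 24384489/4015639801 ≈ 0.0060724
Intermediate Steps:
f(g, h) = 110 + g*h
(-5557/(-43847) - f(-9, 74))/91583 = (-5557/(-43847) - (110 - 9*74))/91583 = (-5557*(-1/43847) - (110 - 666))*(1/91583) = (5557/43847 - 1*(-556))*(1/91583) = (5557/43847 + 556)*(1/91583) = (24384489/43847)*(1/91583) = 24384489/4015639801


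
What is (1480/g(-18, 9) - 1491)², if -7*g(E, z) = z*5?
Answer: 239971081/81 ≈ 2.9626e+6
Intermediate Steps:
g(E, z) = -5*z/7 (g(E, z) = -z*5/7 = -5*z/7)
(1480/g(-18, 9) - 1491)² = (1480/((-5/7*9)) - 1491)² = (1480/(-45/7) - 1491)² = (1480*(-7/45) - 1491)² = (-2072/9 - 1491)² = (-15491/9)² = 239971081/81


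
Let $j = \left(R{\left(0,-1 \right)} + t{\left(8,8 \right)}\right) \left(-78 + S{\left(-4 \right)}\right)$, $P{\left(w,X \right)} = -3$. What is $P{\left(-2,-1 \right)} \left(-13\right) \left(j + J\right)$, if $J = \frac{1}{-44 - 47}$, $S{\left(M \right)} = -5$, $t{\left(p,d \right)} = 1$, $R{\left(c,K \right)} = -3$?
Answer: $\frac{45315}{7} \approx 6473.6$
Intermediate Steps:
$J = - \frac{1}{91}$ ($J = \frac{1}{-91} = - \frac{1}{91} \approx -0.010989$)
$j = 166$ ($j = \left(-3 + 1\right) \left(-78 - 5\right) = \left(-2\right) \left(-83\right) = 166$)
$P{\left(-2,-1 \right)} \left(-13\right) \left(j + J\right) = \left(-3\right) \left(-13\right) \left(166 - \frac{1}{91}\right) = 39 \cdot \frac{15105}{91} = \frac{45315}{7}$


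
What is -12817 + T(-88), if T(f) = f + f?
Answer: -12993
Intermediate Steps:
T(f) = 2*f
-12817 + T(-88) = -12817 + 2*(-88) = -12817 - 176 = -12993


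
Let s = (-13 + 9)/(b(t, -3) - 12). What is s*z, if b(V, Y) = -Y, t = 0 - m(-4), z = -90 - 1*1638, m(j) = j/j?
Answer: -768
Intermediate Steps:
m(j) = 1
z = -1728 (z = -90 - 1638 = -1728)
t = -1 (t = 0 - 1*1 = 0 - 1 = -1)
s = 4/9 (s = (-13 + 9)/(-1*(-3) - 12) = -4/(3 - 12) = -4/(-9) = -4*(-⅑) = 4/9 ≈ 0.44444)
s*z = (4/9)*(-1728) = -768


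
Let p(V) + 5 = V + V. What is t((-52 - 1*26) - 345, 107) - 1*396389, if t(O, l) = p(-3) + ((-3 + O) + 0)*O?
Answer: -216202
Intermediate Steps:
p(V) = -5 + 2*V (p(V) = -5 + (V + V) = -5 + 2*V)
t(O, l) = -11 + O*(-3 + O) (t(O, l) = (-5 + 2*(-3)) + ((-3 + O) + 0)*O = (-5 - 6) + (-3 + O)*O = -11 + O*(-3 + O))
t((-52 - 1*26) - 345, 107) - 1*396389 = (-11 + ((-52 - 1*26) - 345)² - 3*((-52 - 1*26) - 345)) - 1*396389 = (-11 + ((-52 - 26) - 345)² - 3*((-52 - 26) - 345)) - 396389 = (-11 + (-78 - 345)² - 3*(-78 - 345)) - 396389 = (-11 + (-423)² - 3*(-423)) - 396389 = (-11 + 178929 + 1269) - 396389 = 180187 - 396389 = -216202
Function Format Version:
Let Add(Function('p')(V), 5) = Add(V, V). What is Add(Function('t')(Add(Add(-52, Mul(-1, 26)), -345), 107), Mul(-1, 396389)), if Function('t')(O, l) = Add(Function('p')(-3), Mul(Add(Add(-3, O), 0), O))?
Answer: -216202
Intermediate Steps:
Function('p')(V) = Add(-5, Mul(2, V)) (Function('p')(V) = Add(-5, Add(V, V)) = Add(-5, Mul(2, V)))
Function('t')(O, l) = Add(-11, Mul(O, Add(-3, O))) (Function('t')(O, l) = Add(Add(-5, Mul(2, -3)), Mul(Add(Add(-3, O), 0), O)) = Add(Add(-5, -6), Mul(Add(-3, O), O)) = Add(-11, Mul(O, Add(-3, O))))
Add(Function('t')(Add(Add(-52, Mul(-1, 26)), -345), 107), Mul(-1, 396389)) = Add(Add(-11, Pow(Add(Add(-52, Mul(-1, 26)), -345), 2), Mul(-3, Add(Add(-52, Mul(-1, 26)), -345))), Mul(-1, 396389)) = Add(Add(-11, Pow(Add(Add(-52, -26), -345), 2), Mul(-3, Add(Add(-52, -26), -345))), -396389) = Add(Add(-11, Pow(Add(-78, -345), 2), Mul(-3, Add(-78, -345))), -396389) = Add(Add(-11, Pow(-423, 2), Mul(-3, -423)), -396389) = Add(Add(-11, 178929, 1269), -396389) = Add(180187, -396389) = -216202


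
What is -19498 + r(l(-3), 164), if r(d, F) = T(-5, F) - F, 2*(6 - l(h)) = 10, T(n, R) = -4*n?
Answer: -19642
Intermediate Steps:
l(h) = 1 (l(h) = 6 - ½*10 = 6 - 5 = 1)
r(d, F) = 20 - F (r(d, F) = -4*(-5) - F = 20 - F)
-19498 + r(l(-3), 164) = -19498 + (20 - 1*164) = -19498 + (20 - 164) = -19498 - 144 = -19642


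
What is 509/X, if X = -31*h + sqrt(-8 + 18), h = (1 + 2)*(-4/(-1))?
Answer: -94674/69187 - 509*sqrt(10)/138374 ≈ -1.3800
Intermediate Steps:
h = 12 (h = 3*(-4*(-1)) = 3*4 = 12)
X = -372 + sqrt(10) (X = -31*12 + sqrt(-8 + 18) = -372 + sqrt(10) ≈ -368.84)
509/X = 509/(-372 + sqrt(10))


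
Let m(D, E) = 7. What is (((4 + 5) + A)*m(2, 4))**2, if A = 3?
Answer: 7056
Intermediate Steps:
(((4 + 5) + A)*m(2, 4))**2 = (((4 + 5) + 3)*7)**2 = ((9 + 3)*7)**2 = (12*7)**2 = 84**2 = 7056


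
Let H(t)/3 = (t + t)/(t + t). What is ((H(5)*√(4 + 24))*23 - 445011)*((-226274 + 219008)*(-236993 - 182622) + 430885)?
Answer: -1356995839263225 + 420810779550*√7 ≈ -1.3559e+15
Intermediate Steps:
H(t) = 3 (H(t) = 3*((t + t)/(t + t)) = 3*((2*t)/((2*t))) = 3*((2*t)*(1/(2*t))) = 3*1 = 3)
((H(5)*√(4 + 24))*23 - 445011)*((-226274 + 219008)*(-236993 - 182622) + 430885) = ((3*√(4 + 24))*23 - 445011)*((-226274 + 219008)*(-236993 - 182622) + 430885) = ((3*√28)*23 - 445011)*(-7266*(-419615) + 430885) = ((3*(2*√7))*23 - 445011)*(3048922590 + 430885) = ((6*√7)*23 - 445011)*3049353475 = (138*√7 - 445011)*3049353475 = (-445011 + 138*√7)*3049353475 = -1356995839263225 + 420810779550*√7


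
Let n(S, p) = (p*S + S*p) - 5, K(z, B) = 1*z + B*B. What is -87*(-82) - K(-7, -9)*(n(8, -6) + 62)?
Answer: 10020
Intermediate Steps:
K(z, B) = z + B**2
n(S, p) = -5 + 2*S*p (n(S, p) = (S*p + S*p) - 5 = 2*S*p - 5 = -5 + 2*S*p)
-87*(-82) - K(-7, -9)*(n(8, -6) + 62) = -87*(-82) - (-7 + (-9)**2)*((-5 + 2*8*(-6)) + 62) = 7134 - (-7 + 81)*((-5 - 96) + 62) = 7134 - 74*(-101 + 62) = 7134 - 74*(-39) = 7134 - 1*(-2886) = 7134 + 2886 = 10020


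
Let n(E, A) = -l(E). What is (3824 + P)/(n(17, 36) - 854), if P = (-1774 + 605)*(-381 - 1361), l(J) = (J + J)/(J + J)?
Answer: -680074/285 ≈ -2386.2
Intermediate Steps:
l(J) = 1 (l(J) = (2*J)/((2*J)) = (2*J)*(1/(2*J)) = 1)
P = 2036398 (P = -1169*(-1742) = 2036398)
n(E, A) = -1 (n(E, A) = -1*1 = -1)
(3824 + P)/(n(17, 36) - 854) = (3824 + 2036398)/(-1 - 854) = 2040222/(-855) = 2040222*(-1/855) = -680074/285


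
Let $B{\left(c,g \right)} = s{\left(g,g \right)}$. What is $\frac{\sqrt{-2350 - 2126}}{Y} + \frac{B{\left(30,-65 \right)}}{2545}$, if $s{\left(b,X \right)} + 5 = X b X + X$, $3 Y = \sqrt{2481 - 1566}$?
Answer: $- \frac{54939}{509} + \frac{6 i \sqrt{113765}}{305} \approx -107.94 + 6.6352 i$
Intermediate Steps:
$Y = \frac{\sqrt{915}}{3}$ ($Y = \frac{\sqrt{2481 - 1566}}{3} = \frac{\sqrt{915}}{3} \approx 10.083$)
$s{\left(b,X \right)} = -5 + X + b X^{2}$ ($s{\left(b,X \right)} = -5 + \left(X b X + X\right) = -5 + \left(b X^{2} + X\right) = -5 + \left(X + b X^{2}\right) = -5 + X + b X^{2}$)
$B{\left(c,g \right)} = -5 + g + g^{3}$ ($B{\left(c,g \right)} = -5 + g + g g^{2} = -5 + g + g^{3}$)
$\frac{\sqrt{-2350 - 2126}}{Y} + \frac{B{\left(30,-65 \right)}}{2545} = \frac{\sqrt{-2350 - 2126}}{\frac{1}{3} \sqrt{915}} + \frac{-5 - 65 + \left(-65\right)^{3}}{2545} = \sqrt{-4476} \frac{\sqrt{915}}{305} + \left(-5 - 65 - 274625\right) \frac{1}{2545} = 2 i \sqrt{1119} \frac{\sqrt{915}}{305} - \frac{54939}{509} = \frac{6 i \sqrt{113765}}{305} - \frac{54939}{509} = - \frac{54939}{509} + \frac{6 i \sqrt{113765}}{305}$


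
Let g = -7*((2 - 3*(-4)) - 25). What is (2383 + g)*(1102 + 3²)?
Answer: 2733060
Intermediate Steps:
g = 77 (g = -7*((2 + 12) - 25) = -7*(14 - 25) = -7*(-11) = 77)
(2383 + g)*(1102 + 3²) = (2383 + 77)*(1102 + 3²) = 2460*(1102 + 9) = 2460*1111 = 2733060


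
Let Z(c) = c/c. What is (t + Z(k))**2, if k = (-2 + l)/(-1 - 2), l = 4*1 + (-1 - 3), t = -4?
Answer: 9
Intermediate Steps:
l = 0 (l = 4 - 4 = 0)
k = 2/3 (k = (-2 + 0)/(-1 - 2) = -2/(-3) = -2*(-1/3) = 2/3 ≈ 0.66667)
Z(c) = 1
(t + Z(k))**2 = (-4 + 1)**2 = (-3)**2 = 9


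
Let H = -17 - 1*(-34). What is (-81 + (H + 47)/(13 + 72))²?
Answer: 46526041/7225 ≈ 6439.6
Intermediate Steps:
H = 17 (H = -17 + 34 = 17)
(-81 + (H + 47)/(13 + 72))² = (-81 + (17 + 47)/(13 + 72))² = (-81 + 64/85)² = (-6821/85)² = 46526041/7225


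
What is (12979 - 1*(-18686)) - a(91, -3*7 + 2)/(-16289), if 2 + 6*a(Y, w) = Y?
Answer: 3094747199/97734 ≈ 31665.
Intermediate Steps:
a(Y, w) = -⅓ + Y/6
(12979 - 1*(-18686)) - a(91, -3*7 + 2)/(-16289) = (12979 - 1*(-18686)) - (-⅓ + (⅙)*91)/(-16289) = (12979 + 18686) - (-⅓ + 91/6)*(-1)/16289 = 31665 - 89*(-1)/(6*16289) = 31665 - 1*(-89/97734) = 31665 + 89/97734 = 3094747199/97734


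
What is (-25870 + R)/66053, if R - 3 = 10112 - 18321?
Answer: -34076/66053 ≈ -0.51589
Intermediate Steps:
R = -8206 (R = 3 + (10112 - 18321) = 3 - 8209 = -8206)
(-25870 + R)/66053 = (-25870 - 8206)/66053 = -34076*1/66053 = -34076/66053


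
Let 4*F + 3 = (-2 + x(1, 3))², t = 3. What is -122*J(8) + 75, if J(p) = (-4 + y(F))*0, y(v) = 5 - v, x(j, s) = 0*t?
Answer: 75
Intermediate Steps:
x(j, s) = 0 (x(j, s) = 0*3 = 0)
F = ¼ (F = -¾ + (-2 + 0)²/4 = -¾ + (¼)*(-2)² = -¾ + (¼)*4 = -¾ + 1 = ¼ ≈ 0.25000)
J(p) = 0 (J(p) = (-4 + (5 - 1*¼))*0 = (-4 + (5 - ¼))*0 = (-4 + 19/4)*0 = (¾)*0 = 0)
-122*J(8) + 75 = -122*0 + 75 = 0 + 75 = 75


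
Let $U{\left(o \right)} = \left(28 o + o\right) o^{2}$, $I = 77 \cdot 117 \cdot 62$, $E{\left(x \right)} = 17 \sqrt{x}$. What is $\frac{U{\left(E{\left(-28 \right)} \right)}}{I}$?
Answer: $- \frac{569908 i \sqrt{7}}{39897} \approx - 37.793 i$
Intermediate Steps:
$I = 558558$ ($I = 9009 \cdot 62 = 558558$)
$U{\left(o \right)} = 29 o^{3}$ ($U{\left(o \right)} = 29 o o^{2} = 29 o^{3}$)
$\frac{U{\left(E{\left(-28 \right)} \right)}}{I} = \frac{29 \left(17 \sqrt{-28}\right)^{3}}{558558} = 29 \left(17 \cdot 2 i \sqrt{7}\right)^{3} \cdot \frac{1}{558558} = 29 \left(34 i \sqrt{7}\right)^{3} \cdot \frac{1}{558558} = 29 \left(- 275128 i \sqrt{7}\right) \frac{1}{558558} = - 7978712 i \sqrt{7} \cdot \frac{1}{558558} = - \frac{569908 i \sqrt{7}}{39897}$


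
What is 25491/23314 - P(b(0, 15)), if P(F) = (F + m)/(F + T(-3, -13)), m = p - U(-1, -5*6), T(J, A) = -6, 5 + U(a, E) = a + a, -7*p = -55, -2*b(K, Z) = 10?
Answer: 3571473/1795178 ≈ 1.9895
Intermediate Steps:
b(K, Z) = -5 (b(K, Z) = -½*10 = -5)
p = 55/7 (p = -⅐*(-55) = 55/7 ≈ 7.8571)
U(a, E) = -5 + 2*a (U(a, E) = -5 + (a + a) = -5 + 2*a)
m = 104/7 (m = 55/7 - (-5 + 2*(-1)) = 55/7 - (-5 - 2) = 55/7 - 1*(-7) = 55/7 + 7 = 104/7 ≈ 14.857)
P(F) = (104/7 + F)/(-6 + F) (P(F) = (F + 104/7)/(F - 6) = (104/7 + F)/(-6 + F))
25491/23314 - P(b(0, 15)) = 25491/23314 - (104/7 - 5)/(-6 - 5) = 25491*(1/23314) - 69/((-11)*7) = 25491/23314 - (-1)*69/(11*7) = 25491/23314 - 1*(-69/77) = 25491/23314 + 69/77 = 3571473/1795178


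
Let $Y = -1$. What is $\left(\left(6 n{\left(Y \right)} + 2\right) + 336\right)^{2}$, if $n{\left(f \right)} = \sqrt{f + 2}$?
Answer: $118336$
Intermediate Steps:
$n{\left(f \right)} = \sqrt{2 + f}$
$\left(\left(6 n{\left(Y \right)} + 2\right) + 336\right)^{2} = \left(\left(6 \sqrt{2 - 1} + 2\right) + 336\right)^{2} = \left(\left(6 \sqrt{1} + 2\right) + 336\right)^{2} = \left(\left(6 \cdot 1 + 2\right) + 336\right)^{2} = \left(\left(6 + 2\right) + 336\right)^{2} = \left(8 + 336\right)^{2} = 344^{2} = 118336$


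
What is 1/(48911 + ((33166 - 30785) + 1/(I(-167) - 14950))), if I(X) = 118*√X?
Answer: 11583159912986/594123437490062513 + 118*I*√167/594123437490062513 ≈ 1.9496e-5 + 2.5666e-15*I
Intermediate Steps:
1/(48911 + ((33166 - 30785) + 1/(I(-167) - 14950))) = 1/(48911 + ((33166 - 30785) + 1/(118*√(-167) - 14950))) = 1/(48911 + (2381 + 1/(118*(I*√167) - 14950))) = 1/(48911 + (2381 + 1/(118*I*√167 - 14950))) = 1/(48911 + (2381 + 1/(-14950 + 118*I*√167))) = 1/(51292 + 1/(-14950 + 118*I*√167))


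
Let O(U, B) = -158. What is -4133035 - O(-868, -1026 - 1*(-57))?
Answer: -4132877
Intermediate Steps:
-4133035 - O(-868, -1026 - 1*(-57)) = -4133035 - 1*(-158) = -4133035 + 158 = -4132877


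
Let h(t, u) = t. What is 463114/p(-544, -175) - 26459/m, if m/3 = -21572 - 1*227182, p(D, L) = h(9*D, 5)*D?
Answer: 226620869/1082577408 ≈ 0.20933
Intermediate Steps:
p(D, L) = 9*D² (p(D, L) = (9*D)*D = 9*D²)
m = -746262 (m = 3*(-21572 - 1*227182) = 3*(-21572 - 227182) = 3*(-248754) = -746262)
463114/p(-544, -175) - 26459/m = 463114/((9*(-544)²)) - 26459/(-746262) = 463114/((9*295936)) - 26459*(-1/746262) = 463114/2663424 + 26459/746262 = 463114*(1/2663424) + 26459/746262 = 13621/78336 + 26459/746262 = 226620869/1082577408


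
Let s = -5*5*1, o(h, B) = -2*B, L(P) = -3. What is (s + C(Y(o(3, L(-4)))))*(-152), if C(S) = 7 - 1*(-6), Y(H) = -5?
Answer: 1824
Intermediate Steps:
C(S) = 13 (C(S) = 7 + 6 = 13)
s = -25 (s = -25*1 = -25)
(s + C(Y(o(3, L(-4)))))*(-152) = (-25 + 13)*(-152) = -12*(-152) = 1824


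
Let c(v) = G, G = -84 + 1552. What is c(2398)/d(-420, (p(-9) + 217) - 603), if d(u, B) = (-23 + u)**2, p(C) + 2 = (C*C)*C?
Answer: 1468/196249 ≈ 0.0074803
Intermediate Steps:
p(C) = -2 + C**3 (p(C) = -2 + (C*C)*C = -2 + C**2*C = -2 + C**3)
G = 1468
c(v) = 1468
c(2398)/d(-420, (p(-9) + 217) - 603) = 1468/((-23 - 420)**2) = 1468/((-443)**2) = 1468/196249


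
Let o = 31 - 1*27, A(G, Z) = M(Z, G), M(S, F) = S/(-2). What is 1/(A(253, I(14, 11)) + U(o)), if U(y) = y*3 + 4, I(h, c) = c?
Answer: 2/21 ≈ 0.095238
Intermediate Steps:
M(S, F) = -S/2 (M(S, F) = S*(-½) = -S/2)
A(G, Z) = -Z/2
o = 4 (o = 31 - 27 = 4)
U(y) = 4 + 3*y (U(y) = 3*y + 4 = 4 + 3*y)
1/(A(253, I(14, 11)) + U(o)) = 1/(-½*11 + (4 + 3*4)) = 1/(-11/2 + (4 + 12)) = 1/(-11/2 + 16) = 1/(21/2) = 2/21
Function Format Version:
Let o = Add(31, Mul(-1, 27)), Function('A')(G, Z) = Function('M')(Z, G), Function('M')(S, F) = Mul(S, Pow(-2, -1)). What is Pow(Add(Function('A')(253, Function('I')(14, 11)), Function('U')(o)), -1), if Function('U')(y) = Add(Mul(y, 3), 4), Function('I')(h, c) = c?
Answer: Rational(2, 21) ≈ 0.095238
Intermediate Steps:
Function('M')(S, F) = Mul(Rational(-1, 2), S) (Function('M')(S, F) = Mul(S, Rational(-1, 2)) = Mul(Rational(-1, 2), S))
Function('A')(G, Z) = Mul(Rational(-1, 2), Z)
o = 4 (o = Add(31, -27) = 4)
Function('U')(y) = Add(4, Mul(3, y)) (Function('U')(y) = Add(Mul(3, y), 4) = Add(4, Mul(3, y)))
Pow(Add(Function('A')(253, Function('I')(14, 11)), Function('U')(o)), -1) = Pow(Add(Mul(Rational(-1, 2), 11), Add(4, Mul(3, 4))), -1) = Pow(Add(Rational(-11, 2), Add(4, 12)), -1) = Pow(Add(Rational(-11, 2), 16), -1) = Pow(Rational(21, 2), -1) = Rational(2, 21)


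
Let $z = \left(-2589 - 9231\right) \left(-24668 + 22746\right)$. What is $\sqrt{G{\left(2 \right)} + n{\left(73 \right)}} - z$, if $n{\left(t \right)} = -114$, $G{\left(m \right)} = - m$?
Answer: $-22718040 + 2 i \sqrt{29} \approx -2.2718 \cdot 10^{7} + 10.77 i$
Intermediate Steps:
$z = 22718040$ ($z = \left(-11820\right) \left(-1922\right) = 22718040$)
$\sqrt{G{\left(2 \right)} + n{\left(73 \right)}} - z = \sqrt{\left(-1\right) 2 - 114} - 22718040 = \sqrt{-2 - 114} - 22718040 = \sqrt{-116} - 22718040 = 2 i \sqrt{29} - 22718040 = -22718040 + 2 i \sqrt{29}$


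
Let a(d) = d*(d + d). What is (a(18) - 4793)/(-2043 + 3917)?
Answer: -4145/1874 ≈ -2.2118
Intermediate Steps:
a(d) = 2*d² (a(d) = d*(2*d) = 2*d²)
(a(18) - 4793)/(-2043 + 3917) = (2*18² - 4793)/(-2043 + 3917) = (2*324 - 4793)/1874 = (648 - 4793)*(1/1874) = -4145*1/1874 = -4145/1874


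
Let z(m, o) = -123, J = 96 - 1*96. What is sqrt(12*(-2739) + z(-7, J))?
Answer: I*sqrt(32991) ≈ 181.63*I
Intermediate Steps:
J = 0 (J = 96 - 96 = 0)
sqrt(12*(-2739) + z(-7, J)) = sqrt(12*(-2739) - 123) = sqrt(-32868 - 123) = sqrt(-32991) = I*sqrt(32991)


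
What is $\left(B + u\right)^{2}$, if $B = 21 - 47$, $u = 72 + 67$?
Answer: $12769$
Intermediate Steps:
$u = 139$
$B = -26$ ($B = 21 - 47 = -26$)
$\left(B + u\right)^{2} = \left(-26 + 139\right)^{2} = 113^{2} = 12769$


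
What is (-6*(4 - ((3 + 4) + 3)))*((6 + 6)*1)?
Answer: 432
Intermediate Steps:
(-6*(4 - ((3 + 4) + 3)))*((6 + 6)*1) = (-6*(4 - (7 + 3)))*(12*1) = -6*(4 - 1*10)*12 = -6*(4 - 10)*12 = -6*(-6)*12 = 36*12 = 432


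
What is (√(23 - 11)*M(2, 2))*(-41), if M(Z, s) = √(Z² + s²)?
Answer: -164*√6 ≈ -401.72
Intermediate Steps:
(√(23 - 11)*M(2, 2))*(-41) = (√(23 - 11)*√(2² + 2²))*(-41) = (√12*√(4 + 4))*(-41) = ((2*√3)*√8)*(-41) = ((2*√3)*(2*√2))*(-41) = (4*√6)*(-41) = -164*√6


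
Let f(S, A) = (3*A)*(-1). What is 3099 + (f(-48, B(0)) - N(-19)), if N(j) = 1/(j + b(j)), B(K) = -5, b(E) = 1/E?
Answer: 1127287/362 ≈ 3114.1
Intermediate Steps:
f(S, A) = -3*A
N(j) = 1/(j + 1/j)
3099 + (f(-48, B(0)) - N(-19)) = 3099 + (-3*(-5) - (-19)/(1 + (-19)²)) = 3099 + (15 - (-19)/(1 + 361)) = 3099 + (15 - (-19)/362) = 3099 + (15 - 1*(-19/362)) = 3099 + (15 + 19/362) = 3099 + 5449/362 = 1127287/362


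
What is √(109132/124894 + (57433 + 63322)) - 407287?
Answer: -407287 + 3*√52322551506533/62447 ≈ -4.0694e+5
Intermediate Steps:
√(109132/124894 + (57433 + 63322)) - 407287 = √(109132*(1/124894) + 120755) - 407287 = √(54566/62447 + 120755) - 407287 = √(7540842051/62447) - 407287 = 3*√52322551506533/62447 - 407287 = -407287 + 3*√52322551506533/62447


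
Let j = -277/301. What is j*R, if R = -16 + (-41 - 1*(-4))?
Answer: 14681/301 ≈ 48.774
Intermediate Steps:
j = -277/301 (j = -277*1/301 = -277/301 ≈ -0.92027)
R = -53 (R = -16 + (-41 + 4) = -16 - 37 = -53)
j*R = -277/301*(-53) = 14681/301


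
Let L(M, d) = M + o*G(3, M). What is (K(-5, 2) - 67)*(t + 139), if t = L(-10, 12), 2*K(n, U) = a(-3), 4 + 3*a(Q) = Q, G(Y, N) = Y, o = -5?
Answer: -7771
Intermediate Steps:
a(Q) = -4/3 + Q/3
K(n, U) = -7/6 (K(n, U) = (-4/3 + (⅓)*(-3))/2 = (-4/3 - 1)/2 = (½)*(-7/3) = -7/6)
L(M, d) = -15 + M (L(M, d) = M - 5*3 = M - 15 = -15 + M)
t = -25 (t = -15 - 10 = -25)
(K(-5, 2) - 67)*(t + 139) = (-7/6 - 67)*(-25 + 139) = -409/6*114 = -7771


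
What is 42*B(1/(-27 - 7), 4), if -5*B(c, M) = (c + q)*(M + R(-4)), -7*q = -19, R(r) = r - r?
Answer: -7668/85 ≈ -90.212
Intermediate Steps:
R(r) = 0
q = 19/7 (q = -1/7*(-19) = 19/7 ≈ 2.7143)
B(c, M) = -M*(19/7 + c)/5 (B(c, M) = -(c + 19/7)*(M + 0)/5 = -(19/7 + c)*M/5 = -M*(19/7 + c)/5)
42*B(1/(-27 - 7), 4) = 42*((1/35)*4*(-19 - 7/(-27 - 7))) = 42*((1/35)*4*(-19 - 7/(-34))) = 42*((1/35)*4*(-19 - 7*(-1/34))) = 42*((1/35)*4*(-19 + 7/34)) = 42*((1/35)*4*(-639/34)) = 42*(-1278/595) = -7668/85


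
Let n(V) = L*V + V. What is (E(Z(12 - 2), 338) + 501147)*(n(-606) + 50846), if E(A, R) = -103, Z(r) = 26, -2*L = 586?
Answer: 114136821112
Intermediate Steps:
L = -293 (L = -1/2*586 = -293)
n(V) = -292*V (n(V) = -293*V + V = -292*V)
(E(Z(12 - 2), 338) + 501147)*(n(-606) + 50846) = (-103 + 501147)*(-292*(-606) + 50846) = 501044*(176952 + 50846) = 501044*227798 = 114136821112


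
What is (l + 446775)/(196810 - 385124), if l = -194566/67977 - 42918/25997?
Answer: -789531941708287/332788137165666 ≈ -2.3725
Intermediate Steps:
l = -7975569188/1767198069 (l = -194566*1/67977 - 42918*1/25997 = -194566/67977 - 42918/25997 = -7975569188/1767198069 ≈ -4.5131)
(l + 446775)/(196810 - 385124) = (-7975569188/1767198069 + 446775)/(196810 - 385124) = (789531941708287/1767198069)/(-188314) = (789531941708287/1767198069)*(-1/188314) = -789531941708287/332788137165666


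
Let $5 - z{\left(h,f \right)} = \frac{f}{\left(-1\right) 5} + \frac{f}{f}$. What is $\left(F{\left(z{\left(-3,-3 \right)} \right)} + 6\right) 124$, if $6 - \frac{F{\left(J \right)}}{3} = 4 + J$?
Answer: $\frac{1116}{5} \approx 223.2$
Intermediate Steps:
$z{\left(h,f \right)} = 4 + \frac{f}{5}$ ($z{\left(h,f \right)} = 5 - \left(\frac{f}{\left(-1\right) 5} + \frac{f}{f}\right) = 5 - \left(\frac{f}{-5} + 1\right) = 5 - \left(f \left(- \frac{1}{5}\right) + 1\right) = 5 - \left(- \frac{f}{5} + 1\right) = 5 - \left(1 - \frac{f}{5}\right) = 5 + \left(-1 + \frac{f}{5}\right) = 4 + \frac{f}{5}$)
$F{\left(J \right)} = 6 - 3 J$ ($F{\left(J \right)} = 18 - 3 \left(4 + J\right) = 18 - \left(12 + 3 J\right) = 6 - 3 J$)
$\left(F{\left(z{\left(-3,-3 \right)} \right)} + 6\right) 124 = \left(\left(6 - 3 \left(4 + \frac{1}{5} \left(-3\right)\right)\right) + 6\right) 124 = \left(\left(6 - 3 \left(4 - \frac{3}{5}\right)\right) + 6\right) 124 = \left(\left(6 - \frac{51}{5}\right) + 6\right) 124 = \left(- \frac{21}{5} + 6\right) 124 = \frac{9}{5} \cdot 124 = \frac{1116}{5}$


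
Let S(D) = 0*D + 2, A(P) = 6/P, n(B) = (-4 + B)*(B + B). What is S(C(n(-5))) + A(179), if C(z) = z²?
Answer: 364/179 ≈ 2.0335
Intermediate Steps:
n(B) = 2*B*(-4 + B) (n(B) = (-4 + B)*(2*B) = 2*B*(-4 + B))
S(D) = 2 (S(D) = 0 + 2 = 2)
S(C(n(-5))) + A(179) = 2 + 6/179 = 364/179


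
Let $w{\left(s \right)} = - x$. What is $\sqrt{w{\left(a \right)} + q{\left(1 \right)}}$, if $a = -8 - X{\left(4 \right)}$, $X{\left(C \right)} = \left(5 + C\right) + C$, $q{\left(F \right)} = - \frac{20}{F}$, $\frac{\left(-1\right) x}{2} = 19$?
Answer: $3 \sqrt{2} \approx 4.2426$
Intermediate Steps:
$x = -38$ ($x = \left(-2\right) 19 = -38$)
$X{\left(C \right)} = 5 + 2 C$
$a = -21$ ($a = -8 - \left(5 + 2 \cdot 4\right) = -8 - \left(5 + 8\right) = -8 - 13 = -21$)
$w{\left(s \right)} = 38$ ($w{\left(s \right)} = \left(-1\right) \left(-38\right) = 38$)
$\sqrt{w{\left(a \right)} + q{\left(1 \right)}} = \sqrt{38 - \frac{20}{1}} = \sqrt{38 - 20} = \sqrt{18} = 3 \sqrt{2}$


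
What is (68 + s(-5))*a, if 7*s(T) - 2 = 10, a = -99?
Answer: -48312/7 ≈ -6901.7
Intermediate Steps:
s(T) = 12/7 (s(T) = 2/7 + (1/7)*10 = 2/7 + 10/7 = 12/7)
(68 + s(-5))*a = (68 + 12/7)*(-99) = (488/7)*(-99) = -48312/7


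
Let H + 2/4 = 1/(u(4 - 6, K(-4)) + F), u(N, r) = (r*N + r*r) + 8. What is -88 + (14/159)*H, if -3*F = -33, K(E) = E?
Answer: -601943/6837 ≈ -88.042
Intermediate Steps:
u(N, r) = 8 + r² + N*r (u(N, r) = (N*r + r²) + 8 = (r² + N*r) + 8 = 8 + r² + N*r)
F = 11 (F = -⅓*(-33) = 11)
H = -41/86 (H = -½ + 1/((8 + (-4)² + (4 - 6)*(-4)) + 11) = -½ + 1/((8 + 16 - 2*(-4)) + 11) = -½ + 1/((8 + 16 + 8) + 11) = -½ + 1/(32 + 11) = -½ + 1/43 = -41/86 ≈ -0.47674)
-88 + (14/159)*H = -88 + (14/159)*(-41/86) = -88 - 287/6837 = -601943/6837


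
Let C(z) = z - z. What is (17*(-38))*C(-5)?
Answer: 0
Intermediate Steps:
C(z) = 0
(17*(-38))*C(-5) = (17*(-38))*0 = -646*0 = 0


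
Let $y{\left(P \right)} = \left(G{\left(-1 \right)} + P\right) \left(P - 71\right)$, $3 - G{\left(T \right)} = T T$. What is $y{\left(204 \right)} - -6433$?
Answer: $33831$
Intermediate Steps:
$G{\left(T \right)} = 3 - T^{2}$ ($G{\left(T \right)} = 3 - T T = 3 - T^{2}$)
$y{\left(P \right)} = \left(-71 + P\right) \left(2 + P\right)$ ($y{\left(P \right)} = \left(\left(3 - \left(-1\right)^{2}\right) + P\right) \left(P - 71\right) = \left(\left(3 - 1\right) + P\right) \left(-71 + P\right) = \left(2 + P\right) \left(-71 + P\right) = \left(-71 + P\right) \left(2 + P\right)$)
$y{\left(204 \right)} - -6433 = \left(-142 + 204^{2} - 14076\right) - -6433 = \left(-142 + 41616 - 14076\right) + \left(-15007 + 21440\right) = 27398 + 6433 = 33831$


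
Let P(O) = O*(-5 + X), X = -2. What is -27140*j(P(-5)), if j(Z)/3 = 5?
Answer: -407100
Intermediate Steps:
P(O) = -7*O (P(O) = O*(-5 - 2) = O*(-7) = -7*O)
j(Z) = 15 (j(Z) = 3*5 = 15)
-27140*j(P(-5)) = -27140*15 = -407100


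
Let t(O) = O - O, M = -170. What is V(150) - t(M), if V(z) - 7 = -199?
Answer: -192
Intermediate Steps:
V(z) = -192 (V(z) = 7 - 199 = -192)
t(O) = 0
V(150) - t(M) = -192 - 1*0 = -192 + 0 = -192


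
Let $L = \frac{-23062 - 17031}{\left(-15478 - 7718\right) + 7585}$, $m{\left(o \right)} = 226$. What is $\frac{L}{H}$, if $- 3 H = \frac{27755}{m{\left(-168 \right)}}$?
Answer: $- \frac{27183054}{433283305} \approx -0.062737$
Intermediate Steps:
$H = - \frac{27755}{678}$ ($H = - \frac{27755 \cdot \frac{1}{226}}{3} = \left(- \frac{1}{3}\right) \frac{27755}{226} = - \frac{27755}{678} \approx -40.937$)
$L = \frac{40093}{15611}$ ($L = - \frac{40093}{-23196 + 7585} = - \frac{40093}{-15611} = \left(-40093\right) \left(- \frac{1}{15611}\right) = \frac{40093}{15611} \approx 2.5683$)
$\frac{L}{H} = \frac{40093}{15611 \left(- \frac{27755}{678}\right)} = \frac{40093}{15611} \left(- \frac{678}{27755}\right) = - \frac{27183054}{433283305}$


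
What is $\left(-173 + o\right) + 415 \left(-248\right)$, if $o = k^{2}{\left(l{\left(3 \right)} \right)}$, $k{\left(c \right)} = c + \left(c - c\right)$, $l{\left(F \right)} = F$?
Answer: $-103084$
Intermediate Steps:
$k{\left(c \right)} = c$ ($k{\left(c \right)} = c + 0 = c$)
$o = 9$ ($o = 3^{2} = 9$)
$\left(-173 + o\right) + 415 \left(-248\right) = \left(-173 + 9\right) + 415 \left(-248\right) = -164 - 102920 = -103084$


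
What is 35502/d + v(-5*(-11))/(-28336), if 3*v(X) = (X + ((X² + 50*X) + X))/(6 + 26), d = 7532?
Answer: 313409749/66522624 ≈ 4.7113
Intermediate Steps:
v(X) = X²/96 + 13*X/24 (v(X) = ((X + ((X² + 50*X) + X))/(6 + 26))/3 = ((X + (X² + 51*X))/32)/3 = ((X² + 52*X)*(1/32))/3 = (X²/32 + 13*X/8)/3 = X²/96 + 13*X/24)
35502/d + v(-5*(-11))/(-28336) = 35502/7532 + ((-5*(-11))*(52 - 5*(-11))/96)/(-28336) = 35502*(1/7532) + ((1/96)*55*(52 + 55))*(-1/28336) = 17751/3766 + ((1/96)*55*107)*(-1/28336) = 17751/3766 + (5885/96)*(-1/28336) = 17751/3766 - 535/247296 = 313409749/66522624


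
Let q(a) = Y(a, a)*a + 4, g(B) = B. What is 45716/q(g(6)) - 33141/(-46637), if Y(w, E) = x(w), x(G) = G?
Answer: 533345683/466370 ≈ 1143.6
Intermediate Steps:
Y(w, E) = w
q(a) = 4 + a² (q(a) = a*a + 4 = a² + 4 = 4 + a²)
45716/q(g(6)) - 33141/(-46637) = 45716/(4 + 6²) - 33141/(-46637) = 45716/(4 + 36) - 33141*(-1/46637) = 45716/40 + 33141/46637 = 45716*(1/40) + 33141/46637 = 11429/10 + 33141/46637 = 533345683/466370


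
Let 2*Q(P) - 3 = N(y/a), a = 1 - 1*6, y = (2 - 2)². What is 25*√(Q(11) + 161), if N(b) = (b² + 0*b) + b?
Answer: 125*√26/2 ≈ 318.69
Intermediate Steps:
y = 0 (y = 0² = 0)
a = -5 (a = 1 - 6 = -5)
N(b) = b + b² (N(b) = (b² + 0) + b = b² + b = b + b²)
Q(P) = 3/2 (Q(P) = 3/2 + ((0/(-5))*(1 + 0/(-5)))/2 = 3/2 + ((0*(-⅕))*(1 + 0*(-⅕)))/2 = 3/2 + (0*(1 + 0))/2 = 3/2 + (0*1)/2 = 3/2 + (½)*0 = 3/2 + 0 = 3/2)
25*√(Q(11) + 161) = 25*√(3/2 + 161) = 25*√(325/2) = 25*(5*√26/2) = 125*√26/2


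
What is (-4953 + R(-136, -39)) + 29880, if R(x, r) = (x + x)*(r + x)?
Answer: 72527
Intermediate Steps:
R(x, r) = 2*x*(r + x) (R(x, r) = (2*x)*(r + x) = 2*x*(r + x))
(-4953 + R(-136, -39)) + 29880 = (-4953 + 2*(-136)*(-39 - 136)) + 29880 = (-4953 + 2*(-136)*(-175)) + 29880 = (-4953 + 47600) + 29880 = 42647 + 29880 = 72527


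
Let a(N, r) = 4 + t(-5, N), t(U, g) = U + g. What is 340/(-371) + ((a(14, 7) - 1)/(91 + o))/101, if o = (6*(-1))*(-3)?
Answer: -3738608/4084339 ≈ -0.91535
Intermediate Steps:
o = 18 (o = -6*(-3) = 18)
a(N, r) = -1 + N (a(N, r) = 4 + (-5 + N) = -1 + N)
340/(-371) + ((a(14, 7) - 1)/(91 + o))/101 = 340/(-371) + (((-1 + 14) - 1)/(91 + 18))/101 = 340*(-1/371) + ((13 - 1)/109)*(1/101) = -340/371 + (12*(1/109))*(1/101) = -340/371 + (12/109)*(1/101) = -340/371 + 12/11009 = -3738608/4084339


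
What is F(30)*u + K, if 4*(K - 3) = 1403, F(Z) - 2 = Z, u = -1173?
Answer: -148729/4 ≈ -37182.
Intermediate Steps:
F(Z) = 2 + Z
K = 1415/4 (K = 3 + (1/4)*1403 = 3 + 1403/4 = 1415/4 ≈ 353.75)
F(30)*u + K = (2 + 30)*(-1173) + 1415/4 = 32*(-1173) + 1415/4 = -37536 + 1415/4 = -148729/4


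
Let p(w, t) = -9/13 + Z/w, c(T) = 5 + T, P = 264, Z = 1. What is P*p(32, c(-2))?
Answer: -9075/52 ≈ -174.52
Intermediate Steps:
p(w, t) = -9/13 + 1/w
P*p(32, c(-2)) = 264*(-9/13 + 1/32) = 264*(-275/416) = -9075/52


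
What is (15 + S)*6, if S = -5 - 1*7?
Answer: 18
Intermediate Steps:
S = -12 (S = -5 - 7 = -12)
(15 + S)*6 = (15 - 12)*6 = 3*6 = 18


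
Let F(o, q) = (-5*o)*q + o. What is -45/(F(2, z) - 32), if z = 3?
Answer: ¾ ≈ 0.75000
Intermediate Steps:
F(o, q) = o - 5*o*q (F(o, q) = -5*o*q + o = o - 5*o*q)
-45/(F(2, z) - 32) = -45/(2*(1 - 5*3) - 32) = -45/(2*(1 - 15) - 32) = -45/(2*(-14) - 32) = -45/(-28 - 32) = -45/(-60) = -1/60*(-45) = ¾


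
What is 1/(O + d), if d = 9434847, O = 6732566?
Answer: 1/16167413 ≈ 6.1853e-8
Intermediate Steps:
1/(O + d) = 1/(6732566 + 9434847) = 1/16167413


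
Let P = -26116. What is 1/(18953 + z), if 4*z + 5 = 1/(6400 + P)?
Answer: 78864/1494610811 ≈ 5.2766e-5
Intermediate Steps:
z = -98581/78864 (z = -5/4 + 1/(4*(6400 - 26116)) = -5/4 + (¼)/(-19716) = -5/4 + (¼)*(-1/19716) = -5/4 - 1/78864 = -98581/78864 ≈ -1.2500)
1/(18953 + z) = 1/(18953 - 98581/78864) = 1/(1494610811/78864) = 78864/1494610811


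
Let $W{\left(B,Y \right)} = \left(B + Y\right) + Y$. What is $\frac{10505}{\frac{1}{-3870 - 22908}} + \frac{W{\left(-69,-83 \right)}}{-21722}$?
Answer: $- \frac{6110461376345}{21722} \approx -2.813 \cdot 10^{8}$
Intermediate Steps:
$W{\left(B,Y \right)} = B + 2 Y$
$\frac{10505}{\frac{1}{-3870 - 22908}} + \frac{W{\left(-69,-83 \right)}}{-21722} = \frac{10505}{\frac{1}{-3870 - 22908}} + \frac{-69 + 2 \left(-83\right)}{-21722} = \frac{10505}{\frac{1}{-26778}} + \left(-69 - 166\right) \left(- \frac{1}{21722}\right) = \frac{10505}{- \frac{1}{26778}} - - \frac{235}{21722} = 10505 \left(-26778\right) + \frac{235}{21722} = -281302890 + \frac{235}{21722} = - \frac{6110461376345}{21722}$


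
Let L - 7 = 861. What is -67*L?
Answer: -58156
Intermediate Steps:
L = 868 (L = 7 + 861 = 868)
-67*L = -67*868 = -58156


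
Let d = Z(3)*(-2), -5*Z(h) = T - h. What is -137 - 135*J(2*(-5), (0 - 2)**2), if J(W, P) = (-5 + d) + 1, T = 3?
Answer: 403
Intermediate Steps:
Z(h) = -3/5 + h/5 (Z(h) = -(3 - h)/5 = -3/5 + h/5)
d = 0 (d = (-3/5 + (1/5)*3)*(-2) = (-3/5 + 3/5)*(-2) = 0*(-2) = 0)
J(W, P) = -4 (J(W, P) = (-5 + 0) + 1 = -5 + 1 = -4)
-137 - 135*J(2*(-5), (0 - 2)**2) = -137 - 135*(-4) = -137 + 540 = 403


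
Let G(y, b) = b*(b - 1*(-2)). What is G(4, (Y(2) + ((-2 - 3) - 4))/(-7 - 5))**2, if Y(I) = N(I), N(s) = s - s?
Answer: 1089/256 ≈ 4.2539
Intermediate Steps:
N(s) = 0
Y(I) = 0
G(y, b) = b*(2 + b) (G(y, b) = b*(b + 2) = b*(2 + b))
G(4, (Y(2) + ((-2 - 3) - 4))/(-7 - 5))**2 = (((0 + ((-2 - 3) - 4))/(-7 - 5))*(2 + (0 + ((-2 - 3) - 4))/(-7 - 5)))**2 = (((0 + (-5 - 4))/(-12))*(2 + (0 + (-5 - 4))/(-12)))**2 = (((0 - 9)*(-1/12))*(2 + (0 - 9)*(-1/12)))**2 = ((-9*(-1/12))*(2 - 9*(-1/12)))**2 = (3*(2 + 3/4)/4)**2 = ((3/4)*(11/4))**2 = (33/16)**2 = 1089/256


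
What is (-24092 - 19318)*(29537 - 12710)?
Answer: -730460070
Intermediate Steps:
(-24092 - 19318)*(29537 - 12710) = -43410*16827 = -730460070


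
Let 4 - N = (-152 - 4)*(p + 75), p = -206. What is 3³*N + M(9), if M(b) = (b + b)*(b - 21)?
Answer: -551880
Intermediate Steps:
M(b) = 2*b*(-21 + b) (M(b) = (2*b)*(-21 + b) = 2*b*(-21 + b))
N = -20432 (N = 4 - (-152 - 4)*(-206 + 75) = 4 - (-156)*(-131) = 4 - 1*20436 = 4 - 20436 = -20432)
3³*N + M(9) = 3³*(-20432) + 2*9*(-21 + 9) = 27*(-20432) + 2*9*(-12) = -551664 - 216 = -551880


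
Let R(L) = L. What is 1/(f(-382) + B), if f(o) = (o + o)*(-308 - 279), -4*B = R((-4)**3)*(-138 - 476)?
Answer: 1/438644 ≈ 2.2798e-6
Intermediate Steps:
B = -9824 (B = -(-4)**3*(-138 - 476)/4 = -(-16)*(-614) = -1/4*39296 = -9824)
f(o) = -1174*o (f(o) = (2*o)*(-587) = -1174*o)
1/(f(-382) + B) = 1/(-1174*(-382) - 9824) = 1/(448468 - 9824) = 1/438644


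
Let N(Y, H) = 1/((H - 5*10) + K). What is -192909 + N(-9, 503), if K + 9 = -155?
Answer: -55750700/289 ≈ -1.9291e+5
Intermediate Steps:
K = -164 (K = -9 - 155 = -164)
N(Y, H) = 1/(-214 + H) (N(Y, H) = 1/((H - 5*10) - 164) = 1/((H - 50) - 164) = 1/((-50 + H) - 164) = 1/(-214 + H))
-192909 + N(-9, 503) = -192909 + 1/(-214 + 503) = -192909 + 1/289 = -55750700/289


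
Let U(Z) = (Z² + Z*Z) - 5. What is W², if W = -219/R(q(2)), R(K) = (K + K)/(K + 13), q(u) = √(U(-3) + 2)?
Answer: 735402/5 + 207831*√15/10 ≈ 2.2757e+5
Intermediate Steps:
U(Z) = -5 + 2*Z² (U(Z) = (Z² + Z²) - 5 = 2*Z² - 5 = -5 + 2*Z²)
q(u) = √15 (q(u) = √((-5 + 2*(-3)²) + 2) = √((-5 + 2*9) + 2) = √((-5 + 18) + 2) = √(13 + 2) = √15)
R(K) = 2*K/(13 + K) (R(K) = (2*K)/(13 + K) = 2*K/(13 + K))
W = -73*√15*(13 + √15)/10 (W = -219*√15*(13 + √15)/30 = -73*√15*(13 + √15)/10 ≈ -477.05)
W² = (-219/2 - 949*√15/10)²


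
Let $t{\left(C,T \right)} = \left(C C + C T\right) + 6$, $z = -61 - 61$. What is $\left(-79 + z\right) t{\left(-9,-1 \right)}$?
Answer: $-19296$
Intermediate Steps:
$z = -122$ ($z = -61 - 61 = -122$)
$t{\left(C,T \right)} = 6 + C^{2} + C T$ ($t{\left(C,T \right)} = \left(C^{2} + C T\right) + 6 = 6 + C^{2} + C T$)
$\left(-79 + z\right) t{\left(-9,-1 \right)} = \left(-79 - 122\right) \left(6 + \left(-9\right)^{2} - -9\right) = - 201 \left(6 + 81 + 9\right) = \left(-201\right) 96 = -19296$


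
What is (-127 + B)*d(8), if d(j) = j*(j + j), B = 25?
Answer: -13056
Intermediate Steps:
d(j) = 2*j² (d(j) = j*(2*j) = 2*j²)
(-127 + B)*d(8) = (-127 + 25)*(2*8²) = -204*64 = -102*128 = -13056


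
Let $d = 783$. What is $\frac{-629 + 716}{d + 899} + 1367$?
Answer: $\frac{79289}{58} \approx 1367.1$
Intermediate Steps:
$\frac{-629 + 716}{d + 899} + 1367 = \frac{-629 + 716}{783 + 899} + 1367 = \frac{1}{1682} \cdot 87 + 1367 = \frac{3}{58} + 1367 = \frac{79289}{58}$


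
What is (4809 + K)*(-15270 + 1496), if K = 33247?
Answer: -524183344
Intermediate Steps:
(4809 + K)*(-15270 + 1496) = (4809 + 33247)*(-15270 + 1496) = 38056*(-13774) = -524183344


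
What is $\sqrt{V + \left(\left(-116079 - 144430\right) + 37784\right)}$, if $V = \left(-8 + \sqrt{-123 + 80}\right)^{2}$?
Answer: $\sqrt{-222725 + \left(8 - i \sqrt{43}\right)^{2}} \approx 0.111 - 471.92 i$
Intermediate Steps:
$V = \left(-8 + i \sqrt{43}\right)^{2}$ ($V = \left(-8 + \sqrt{-43}\right)^{2} = \left(-8 + i \sqrt{43}\right)^{2} \approx 21.0 - 104.92 i$)
$\sqrt{V + \left(\left(-116079 - 144430\right) + 37784\right)} = \sqrt{\left(8 - i \sqrt{43}\right)^{2} + \left(\left(-116079 - 144430\right) + 37784\right)} = \sqrt{\left(8 - i \sqrt{43}\right)^{2} + \left(-260509 + 37784\right)} = \sqrt{\left(8 - i \sqrt{43}\right)^{2} - 222725} = \sqrt{-222725 + \left(8 - i \sqrt{43}\right)^{2}}$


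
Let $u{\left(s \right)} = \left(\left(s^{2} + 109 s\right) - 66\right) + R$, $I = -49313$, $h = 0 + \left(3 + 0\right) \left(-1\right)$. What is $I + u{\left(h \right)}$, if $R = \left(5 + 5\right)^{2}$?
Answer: $-49597$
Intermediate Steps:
$h = -3$ ($h = 0 + 3 \left(-1\right) = 0 - 3 = -3$)
$R = 100$ ($R = 10^{2} = 100$)
$u{\left(s \right)} = 34 + s^{2} + 109 s$ ($u{\left(s \right)} = \left(\left(s^{2} + 109 s\right) - 66\right) + 100 = \left(-66 + s^{2} + 109 s\right) + 100 = 34 + s^{2} + 109 s$)
$I + u{\left(h \right)} = -49313 + \left(34 + \left(-3\right)^{2} + 109 \left(-3\right)\right) = -49313 + \left(34 + 9 - 327\right) = -49313 - 284 = -49597$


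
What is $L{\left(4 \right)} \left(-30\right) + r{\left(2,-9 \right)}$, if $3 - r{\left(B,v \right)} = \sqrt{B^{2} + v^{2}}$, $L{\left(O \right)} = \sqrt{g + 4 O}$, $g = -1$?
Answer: $3 - \sqrt{85} - 30 \sqrt{15} \approx -122.41$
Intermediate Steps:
$L{\left(O \right)} = \sqrt{-1 + 4 O}$
$r{\left(B,v \right)} = 3 - \sqrt{B^{2} + v^{2}}$
$L{\left(4 \right)} \left(-30\right) + r{\left(2,-9 \right)} = \sqrt{-1 + 4 \cdot 4} \left(-30\right) + \left(3 - \sqrt{2^{2} + \left(-9\right)^{2}}\right) = \sqrt{-1 + 16} \left(-30\right) + \left(3 - \sqrt{4 + 81}\right) = \sqrt{15} \left(-30\right) + \left(3 - \sqrt{85}\right) = - 30 \sqrt{15} + \left(3 - \sqrt{85}\right) = 3 - \sqrt{85} - 30 \sqrt{15}$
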